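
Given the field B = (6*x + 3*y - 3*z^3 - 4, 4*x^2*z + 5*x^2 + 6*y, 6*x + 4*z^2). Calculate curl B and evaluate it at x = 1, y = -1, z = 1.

(-4, -15, 15)

(∇×B)₁ = ∂B₃/∂y − ∂B₂/∂z = -4*x^2
(∇×B)₂ = ∂B₁/∂z − ∂B₃/∂x = -9*z^2 - 6
(∇×B)₃ = ∂B₂/∂x − ∂B₁/∂y = 8*x*z + 10*x - 3
∇×B = (-4*x^2, -9*z^2 - 6, 8*x*z + 10*x - 3)
At (1, -1, 1): (-4, -15, 15).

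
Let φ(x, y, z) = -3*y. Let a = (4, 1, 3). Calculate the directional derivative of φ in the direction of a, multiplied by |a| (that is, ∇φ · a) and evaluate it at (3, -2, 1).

∂φ/∂x = 0
∂φ/∂y = -3
∂φ/∂z = 0
∇φ at (3, -2, 1) = (0, -3, 0)
∇φ · a = (0)(4) + (-3)(1) + (0)(3) = -3

-3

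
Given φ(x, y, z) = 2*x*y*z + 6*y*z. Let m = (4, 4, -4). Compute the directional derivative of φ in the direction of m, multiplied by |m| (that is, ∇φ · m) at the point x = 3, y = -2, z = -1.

64

∂φ/∂x = 2*y*z
∂φ/∂y = 2*x*z + 6*z
∂φ/∂z = 2*x*y + 6*y
∇φ at (3, -2, -1) = (4, -12, -24)
∇φ · m = (4)(4) + (-12)(4) + (-24)(-4) = 64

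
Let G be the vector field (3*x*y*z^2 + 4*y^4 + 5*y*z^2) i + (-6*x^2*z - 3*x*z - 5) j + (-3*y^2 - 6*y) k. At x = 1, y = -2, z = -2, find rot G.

(15, 64, 126)

(∇×G)₁ = ∂G₃/∂y − ∂G₂/∂z = 6*x^2 + 3*x - 6*y - 6
(∇×G)₂ = ∂G₁/∂z − ∂G₃/∂x = 6*x*y*z + 10*y*z
(∇×G)₃ = ∂G₂/∂x − ∂G₁/∂y = -3*x*z^2 - 12*x*z - 16*y^3 - 5*z^2 - 3*z
∇×G = (6*x^2 + 3*x - 6*y - 6, 6*x*y*z + 10*y*z, -3*x*z^2 - 12*x*z - 16*y^3 - 5*z^2 - 3*z)
At (1, -2, -2): (15, 64, 126).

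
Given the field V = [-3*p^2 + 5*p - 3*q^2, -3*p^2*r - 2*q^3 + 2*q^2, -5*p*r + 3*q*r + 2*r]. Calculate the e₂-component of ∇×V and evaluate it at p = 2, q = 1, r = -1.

(∇×V)_2 = ∂V₁/∂r − ∂V₃/∂p
= 0 − (-5*r)
= 5*r
At (2, 1, -1): -5.

-5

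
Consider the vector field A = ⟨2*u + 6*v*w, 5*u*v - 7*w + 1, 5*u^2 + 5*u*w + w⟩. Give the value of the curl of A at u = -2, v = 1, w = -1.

(∇×A)₁ = ∂A₃/∂v − ∂A₂/∂w = 7
(∇×A)₂ = ∂A₁/∂w − ∂A₃/∂u = -10*u + 6*v - 5*w
(∇×A)₃ = ∂A₂/∂u − ∂A₁/∂v = 5*v - 6*w
∇×A = (7, -10*u + 6*v - 5*w, 5*v - 6*w)
At (-2, 1, -1): (7, 31, 11).

(7, 31, 11)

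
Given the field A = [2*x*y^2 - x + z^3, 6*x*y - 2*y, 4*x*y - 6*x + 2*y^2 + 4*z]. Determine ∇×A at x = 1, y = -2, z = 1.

(-4, 17, -4)

(∇×A)₁ = ∂A₃/∂y − ∂A₂/∂z = 4*x + 4*y
(∇×A)₂ = ∂A₁/∂z − ∂A₃/∂x = -4*y + 3*z^2 + 6
(∇×A)₃ = ∂A₂/∂x − ∂A₁/∂y = -4*x*y + 6*y
∇×A = (4*x + 4*y, -4*y + 3*z^2 + 6, -4*x*y + 6*y)
At (1, -2, 1): (-4, 17, -4).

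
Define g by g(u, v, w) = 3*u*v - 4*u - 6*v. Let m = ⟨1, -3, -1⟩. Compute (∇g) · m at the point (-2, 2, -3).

38

∂g/∂u = 3*v - 4
∂g/∂v = 3*u - 6
∂g/∂w = 0
∇g at (-2, 2, -3) = (2, -12, 0)
∇g · m = (2)(1) + (-12)(-3) + (0)(-1) = 38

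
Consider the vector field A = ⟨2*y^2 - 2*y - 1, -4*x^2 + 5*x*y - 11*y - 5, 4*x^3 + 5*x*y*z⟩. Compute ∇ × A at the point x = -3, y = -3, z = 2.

(∇×A)₁ = ∂A₃/∂y − ∂A₂/∂z = 5*x*z
(∇×A)₂ = ∂A₁/∂z − ∂A₃/∂x = -12*x^2 - 5*y*z
(∇×A)₃ = ∂A₂/∂x − ∂A₁/∂y = -8*x + y + 2
∇×A = (5*x*z, -12*x^2 - 5*y*z, -8*x + y + 2)
At (-3, -3, 2): (-30, -78, 23).

(-30, -78, 23)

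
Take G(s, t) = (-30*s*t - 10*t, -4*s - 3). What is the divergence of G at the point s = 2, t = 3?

∂G₁/∂s = -30*t
∂G₂/∂t = 0
∇·G = -30*t
At (2, 3): -90.

-90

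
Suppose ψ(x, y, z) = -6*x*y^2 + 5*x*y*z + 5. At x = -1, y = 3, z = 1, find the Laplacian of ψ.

12

∂²ψ/∂x² = 0
∂²ψ/∂y² = -12*x
∂²ψ/∂z² = 0
∇²ψ = -12*x
At (-1, 3, 1): 12.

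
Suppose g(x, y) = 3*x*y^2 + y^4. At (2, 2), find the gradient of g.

(12, 56)

∂g/∂x = 3*y^2
∂g/∂y = 6*x*y + 4*y^3
∇g = (3*y^2, 6*x*y + 4*y^3)
At (2, 2): (12, 56).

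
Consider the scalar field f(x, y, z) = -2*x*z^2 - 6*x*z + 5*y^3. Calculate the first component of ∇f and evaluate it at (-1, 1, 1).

-8

(∇f)_1 = ∂f/∂x = -2*z^2 - 6*z
At (-1, 1, 1): -8.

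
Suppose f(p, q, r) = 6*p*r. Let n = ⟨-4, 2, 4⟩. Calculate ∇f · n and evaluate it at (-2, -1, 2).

-96

∂f/∂p = 6*r
∂f/∂q = 0
∂f/∂r = 6*p
∇f at (-2, -1, 2) = (12, 0, -12)
∇f · n = (12)(-4) + (0)(2) + (-12)(4) = -96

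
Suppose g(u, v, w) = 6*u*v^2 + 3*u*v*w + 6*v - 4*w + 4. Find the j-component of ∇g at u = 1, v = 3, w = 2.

48

(∇g)_2 = ∂g/∂v = 12*u*v + 3*u*w + 6
At (1, 3, 2): 48.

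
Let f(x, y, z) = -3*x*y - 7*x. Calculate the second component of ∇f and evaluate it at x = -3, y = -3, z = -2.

9

(∇f)_2 = ∂f/∂y = -3*x
At (-3, -3, -2): 9.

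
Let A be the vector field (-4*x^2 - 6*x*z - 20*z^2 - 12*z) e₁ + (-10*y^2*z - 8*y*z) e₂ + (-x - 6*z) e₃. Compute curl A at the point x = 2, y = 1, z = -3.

(18, 97, 0)

(∇×A)₁ = ∂A₃/∂y − ∂A₂/∂z = 10*y^2 + 8*y
(∇×A)₂ = ∂A₁/∂z − ∂A₃/∂x = -6*x - 40*z - 11
(∇×A)₃ = ∂A₂/∂x − ∂A₁/∂y = 0
∇×A = (10*y^2 + 8*y, -6*x - 40*z - 11, 0)
At (2, 1, -3): (18, 97, 0).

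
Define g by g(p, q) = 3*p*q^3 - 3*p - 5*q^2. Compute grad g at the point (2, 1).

(0, 8)

∂g/∂p = 3*q^3 - 3
∂g/∂q = 9*p*q^2 - 10*q
∇g = (3*q^3 - 3, 9*p*q^2 - 10*q)
At (2, 1): (0, 8).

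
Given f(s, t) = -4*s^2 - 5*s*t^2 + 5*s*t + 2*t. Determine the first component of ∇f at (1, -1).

(∇f)_1 = ∂f/∂s = -8*s - 5*t^2 + 5*t
At (1, -1): -18.

-18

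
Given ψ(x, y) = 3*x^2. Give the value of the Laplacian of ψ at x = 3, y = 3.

6

∂²ψ/∂x² = 6
∂²ψ/∂y² = 0
∇²ψ = 6
At (3, 3): 6.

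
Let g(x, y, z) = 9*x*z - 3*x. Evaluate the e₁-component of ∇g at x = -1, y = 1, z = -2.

-21

(∇g)_1 = ∂g/∂x = 9*z - 3
At (-1, 1, -2): -21.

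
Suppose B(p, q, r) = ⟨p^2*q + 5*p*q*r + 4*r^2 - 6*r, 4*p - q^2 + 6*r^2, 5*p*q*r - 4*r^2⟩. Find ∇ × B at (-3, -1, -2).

(∇×B)₁ = ∂B₃/∂q − ∂B₂/∂r = 5*p*r - 12*r
(∇×B)₂ = ∂B₁/∂r − ∂B₃/∂p = 5*p*q - 5*q*r + 8*r - 6
(∇×B)₃ = ∂B₂/∂p − ∂B₁/∂q = -p^2 - 5*p*r + 4
∇×B = (5*p*r - 12*r, 5*p*q - 5*q*r + 8*r - 6, -p^2 - 5*p*r + 4)
At (-3, -1, -2): (54, -17, -35).

(54, -17, -35)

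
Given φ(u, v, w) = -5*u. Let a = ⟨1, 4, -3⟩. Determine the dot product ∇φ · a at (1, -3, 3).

∂φ/∂u = -5
∂φ/∂v = 0
∂φ/∂w = 0
∇φ at (1, -3, 3) = (-5, 0, 0)
∇φ · a = (-5)(1) + (0)(4) + (0)(-3) = -5

-5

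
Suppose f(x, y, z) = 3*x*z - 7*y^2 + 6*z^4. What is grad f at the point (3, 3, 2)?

∂f/∂x = 3*z
∂f/∂y = -14*y
∂f/∂z = 3*x + 24*z^3
∇f = (3*z, -14*y, 3*x + 24*z^3)
At (3, 3, 2): (6, -42, 201).

(6, -42, 201)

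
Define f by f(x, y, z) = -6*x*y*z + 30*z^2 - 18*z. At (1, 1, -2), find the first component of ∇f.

(∇f)_1 = ∂f/∂x = -6*y*z
At (1, 1, -2): 12.

12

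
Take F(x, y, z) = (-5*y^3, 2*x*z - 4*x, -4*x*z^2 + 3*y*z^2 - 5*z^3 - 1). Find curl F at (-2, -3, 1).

(7, 4, 133)

(∇×F)₁ = ∂F₃/∂y − ∂F₂/∂z = -2*x + 3*z^2
(∇×F)₂ = ∂F₁/∂z − ∂F₃/∂x = 4*z^2
(∇×F)₃ = ∂F₂/∂x − ∂F₁/∂y = 15*y^2 + 2*z - 4
∇×F = (-2*x + 3*z^2, 4*z^2, 15*y^2 + 2*z - 4)
At (-2, -3, 1): (7, 4, 133).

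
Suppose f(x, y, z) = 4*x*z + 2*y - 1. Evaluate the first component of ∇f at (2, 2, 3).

(∇f)_1 = ∂f/∂x = 4*z
At (2, 2, 3): 12.

12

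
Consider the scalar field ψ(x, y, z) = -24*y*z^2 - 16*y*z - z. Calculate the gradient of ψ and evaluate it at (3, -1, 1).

(0, -40, 63)

∂ψ/∂x = 0
∂ψ/∂y = -24*z^2 - 16*z
∂ψ/∂z = -48*y*z - 16*y - 1
∇ψ = (0, -24*z^2 - 16*z, -48*y*z - 16*y - 1)
At (3, -1, 1): (0, -40, 63).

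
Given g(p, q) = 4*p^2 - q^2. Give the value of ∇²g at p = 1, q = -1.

6

∂²g/∂p² = 8
∂²g/∂q² = -2
∇²g = 6
At (1, -1): 6.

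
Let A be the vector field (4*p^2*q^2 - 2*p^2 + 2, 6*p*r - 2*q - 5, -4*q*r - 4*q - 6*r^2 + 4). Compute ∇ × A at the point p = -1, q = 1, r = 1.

(-2, 0, -2)

(∇×A)₁ = ∂A₃/∂q − ∂A₂/∂r = -6*p - 4*r - 4
(∇×A)₂ = ∂A₁/∂r − ∂A₃/∂p = 0
(∇×A)₃ = ∂A₂/∂p − ∂A₁/∂q = -8*p^2*q + 6*r
∇×A = (-6*p - 4*r - 4, 0, -8*p^2*q + 6*r)
At (-1, 1, 1): (-2, 0, -2).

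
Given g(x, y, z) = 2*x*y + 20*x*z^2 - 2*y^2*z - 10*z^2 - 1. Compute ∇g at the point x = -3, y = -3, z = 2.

∂g/∂x = 2*y + 20*z^2
∂g/∂y = 2*x - 4*y*z
∂g/∂z = 40*x*z - 2*y^2 - 20*z
∇g = (2*y + 20*z^2, 2*x - 4*y*z, 40*x*z - 2*y^2 - 20*z)
At (-3, -3, 2): (74, 18, -298).

(74, 18, -298)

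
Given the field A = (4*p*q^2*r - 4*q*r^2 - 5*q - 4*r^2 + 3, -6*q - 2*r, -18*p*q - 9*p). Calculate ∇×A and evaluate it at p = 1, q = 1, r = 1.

(∇×A)₁ = ∂A₃/∂q − ∂A₂/∂r = -18*p + 2
(∇×A)₂ = ∂A₁/∂r − ∂A₃/∂p = 4*p*q^2 - 8*q*r + 18*q - 8*r + 9
(∇×A)₃ = ∂A₂/∂p − ∂A₁/∂q = -8*p*q*r + 4*r^2 + 5
∇×A = (-18*p + 2, 4*p*q^2 - 8*q*r + 18*q - 8*r + 9, -8*p*q*r + 4*r^2 + 5)
At (1, 1, 1): (-16, 15, 1).

(-16, 15, 1)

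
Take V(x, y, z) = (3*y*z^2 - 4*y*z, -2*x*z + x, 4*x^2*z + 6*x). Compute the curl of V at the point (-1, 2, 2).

(∇×V)₁ = ∂V₃/∂y − ∂V₂/∂z = 2*x
(∇×V)₂ = ∂V₁/∂z − ∂V₃/∂x = -8*x*z + 6*y*z - 4*y - 6
(∇×V)₃ = ∂V₂/∂x − ∂V₁/∂y = -3*z^2 + 2*z + 1
∇×V = (2*x, -8*x*z + 6*y*z - 4*y - 6, -3*z^2 + 2*z + 1)
At (-1, 2, 2): (-2, 26, -7).

(-2, 26, -7)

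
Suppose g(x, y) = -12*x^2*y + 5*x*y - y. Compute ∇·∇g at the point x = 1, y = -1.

24

∂²g/∂x² = -24*y
∂²g/∂y² = 0
∇²g = -24*y
At (1, -1): 24.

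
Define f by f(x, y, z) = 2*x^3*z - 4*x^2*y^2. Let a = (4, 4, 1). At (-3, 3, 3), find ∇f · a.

∂f/∂x = 6*x^2*z - 8*x*y^2
∂f/∂y = -8*x^2*y
∂f/∂z = 2*x^3
∇f at (-3, 3, 3) = (378, -216, -54)
∇f · a = (378)(4) + (-216)(4) + (-54)(1) = 594

594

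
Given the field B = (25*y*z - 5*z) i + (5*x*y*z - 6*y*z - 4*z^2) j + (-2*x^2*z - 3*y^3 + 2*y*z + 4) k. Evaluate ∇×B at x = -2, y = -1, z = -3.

(-55, -6, 90)

(∇×B)₁ = ∂B₃/∂y − ∂B₂/∂z = -5*x*y - 9*y^2 + 6*y + 10*z
(∇×B)₂ = ∂B₁/∂z − ∂B₃/∂x = 4*x*z + 25*y - 5
(∇×B)₃ = ∂B₂/∂x − ∂B₁/∂y = 5*y*z - 25*z
∇×B = (-5*x*y - 9*y^2 + 6*y + 10*z, 4*x*z + 25*y - 5, 5*y*z - 25*z)
At (-2, -1, -3): (-55, -6, 90).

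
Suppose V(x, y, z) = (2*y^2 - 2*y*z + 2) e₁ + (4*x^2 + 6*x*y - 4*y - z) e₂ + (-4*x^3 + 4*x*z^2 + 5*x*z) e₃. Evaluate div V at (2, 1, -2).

-14

∂V₁/∂x = 0
∂V₂/∂y = 6*x - 4
∂V₃/∂z = 8*x*z + 5*x
∇·V = 8*x*z + 11*x - 4
At (2, 1, -2): -14.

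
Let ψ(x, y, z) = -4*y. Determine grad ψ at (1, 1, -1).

∂ψ/∂x = 0
∂ψ/∂y = -4
∂ψ/∂z = 0
∇ψ = (0, -4, 0)
At (1, 1, -1): (0, -4, 0).

(0, -4, 0)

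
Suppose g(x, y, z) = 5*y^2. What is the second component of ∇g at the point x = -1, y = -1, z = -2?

(∇g)_2 = ∂g/∂y = 10*y
At (-1, -1, -2): -10.

-10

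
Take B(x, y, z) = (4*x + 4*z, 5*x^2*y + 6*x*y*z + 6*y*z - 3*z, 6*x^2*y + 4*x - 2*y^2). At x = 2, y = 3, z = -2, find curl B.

(∇×B)₁ = ∂B₃/∂y − ∂B₂/∂z = 6*x^2 - 6*x*y - 10*y + 3
(∇×B)₂ = ∂B₁/∂z − ∂B₃/∂x = -12*x*y
(∇×B)₃ = ∂B₂/∂x − ∂B₁/∂y = 10*x*y + 6*y*z
∇×B = (6*x^2 - 6*x*y - 10*y + 3, -12*x*y, 10*x*y + 6*y*z)
At (2, 3, -2): (-39, -72, 24).

(-39, -72, 24)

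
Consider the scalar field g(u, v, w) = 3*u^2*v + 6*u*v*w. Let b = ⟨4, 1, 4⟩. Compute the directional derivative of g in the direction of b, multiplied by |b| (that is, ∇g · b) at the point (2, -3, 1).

-336

∂g/∂u = 6*u*v + 6*v*w
∂g/∂v = 3*u^2 + 6*u*w
∂g/∂w = 6*u*v
∇g at (2, -3, 1) = (-54, 24, -36)
∇g · b = (-54)(4) + (24)(1) + (-36)(4) = -336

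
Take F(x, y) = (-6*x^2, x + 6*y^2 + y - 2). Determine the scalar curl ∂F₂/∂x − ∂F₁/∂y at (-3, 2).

∂F₂/∂x = 1
∂F₁/∂y = 0
Scalar curl = 1
At (-3, 2): 1.

1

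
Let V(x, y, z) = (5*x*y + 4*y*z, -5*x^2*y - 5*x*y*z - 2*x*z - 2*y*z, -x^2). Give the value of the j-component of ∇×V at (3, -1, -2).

2

(∇×V)_2 = ∂V₁/∂z − ∂V₃/∂x
= 4*y − (-2*x)
= 2*x + 4*y
At (3, -1, -2): 2.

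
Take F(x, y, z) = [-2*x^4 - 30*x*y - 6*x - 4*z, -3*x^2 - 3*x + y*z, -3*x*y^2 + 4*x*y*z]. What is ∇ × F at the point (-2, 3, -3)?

(∇×F)₁ = ∂F₃/∂y − ∂F₂/∂z = -6*x*y + 4*x*z - y
(∇×F)₂ = ∂F₁/∂z − ∂F₃/∂x = 3*y^2 - 4*y*z - 4
(∇×F)₃ = ∂F₂/∂x − ∂F₁/∂y = 24*x - 3
∇×F = (-6*x*y + 4*x*z - y, 3*y^2 - 4*y*z - 4, 24*x - 3)
At (-2, 3, -3): (57, 59, -51).

(57, 59, -51)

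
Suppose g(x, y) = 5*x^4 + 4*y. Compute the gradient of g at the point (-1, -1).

(-20, 4)

∂g/∂x = 20*x^3
∂g/∂y = 4
∇g = (20*x^3, 4)
At (-1, -1): (-20, 4).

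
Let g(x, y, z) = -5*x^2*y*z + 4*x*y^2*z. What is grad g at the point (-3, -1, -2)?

(52, 42, 33)

∂g/∂x = -10*x*y*z + 4*y^2*z
∂g/∂y = -5*x^2*z + 8*x*y*z
∂g/∂z = -5*x^2*y + 4*x*y^2
∇g = (-10*x*y*z + 4*y^2*z, -5*x^2*z + 8*x*y*z, -5*x^2*y + 4*x*y^2)
At (-3, -1, -2): (52, 42, 33).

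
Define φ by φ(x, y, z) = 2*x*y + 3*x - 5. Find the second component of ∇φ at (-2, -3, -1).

(∇φ)_2 = ∂φ/∂y = 2*x
At (-2, -3, -1): -4.

-4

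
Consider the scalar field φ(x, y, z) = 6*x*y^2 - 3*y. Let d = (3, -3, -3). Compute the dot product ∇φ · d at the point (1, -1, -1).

63

∂φ/∂x = 6*y^2
∂φ/∂y = 12*x*y - 3
∂φ/∂z = 0
∇φ at (1, -1, -1) = (6, -15, 0)
∇φ · d = (6)(3) + (-15)(-3) + (0)(-3) = 63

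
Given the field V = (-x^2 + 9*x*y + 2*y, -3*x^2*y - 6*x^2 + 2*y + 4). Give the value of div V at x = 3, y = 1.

∂V₁/∂x = -2*x + 9*y
∂V₂/∂y = -3*x^2 + 2
∇·V = -3*x^2 - 2*x + 9*y + 2
At (3, 1): -22.

-22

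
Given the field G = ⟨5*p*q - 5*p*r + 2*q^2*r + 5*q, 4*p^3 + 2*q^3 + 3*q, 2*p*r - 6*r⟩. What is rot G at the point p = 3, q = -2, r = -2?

(∇×G)₁ = ∂G₃/∂q − ∂G₂/∂r = 0
(∇×G)₂ = ∂G₁/∂r − ∂G₃/∂p = -5*p + 2*q^2 - 2*r
(∇×G)₃ = ∂G₂/∂p − ∂G₁/∂q = 12*p^2 - 5*p - 4*q*r - 5
∇×G = (0, -5*p + 2*q^2 - 2*r, 12*p^2 - 5*p - 4*q*r - 5)
At (3, -2, -2): (0, -3, 72).

(0, -3, 72)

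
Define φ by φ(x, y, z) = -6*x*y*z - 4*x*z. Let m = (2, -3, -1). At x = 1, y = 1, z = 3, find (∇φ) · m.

4

∂φ/∂x = -6*y*z - 4*z
∂φ/∂y = -6*x*z
∂φ/∂z = -6*x*y - 4*x
∇φ at (1, 1, 3) = (-30, -18, -10)
∇φ · m = (-30)(2) + (-18)(-3) + (-10)(-1) = 4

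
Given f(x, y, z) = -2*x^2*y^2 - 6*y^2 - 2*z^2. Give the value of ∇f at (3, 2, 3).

∂f/∂x = -4*x*y^2
∂f/∂y = -4*x^2*y - 12*y
∂f/∂z = -4*z
∇f = (-4*x*y^2, -4*x^2*y - 12*y, -4*z)
At (3, 2, 3): (-48, -96, -12).

(-48, -96, -12)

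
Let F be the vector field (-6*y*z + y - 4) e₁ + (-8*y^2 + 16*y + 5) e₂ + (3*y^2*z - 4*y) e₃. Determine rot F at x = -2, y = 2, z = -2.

(∇×F)₁ = ∂F₃/∂y − ∂F₂/∂z = 6*y*z - 4
(∇×F)₂ = ∂F₁/∂z − ∂F₃/∂x = -6*y
(∇×F)₃ = ∂F₂/∂x − ∂F₁/∂y = 6*z - 1
∇×F = (6*y*z - 4, -6*y, 6*z - 1)
At (-2, 2, -2): (-28, -12, -13).

(-28, -12, -13)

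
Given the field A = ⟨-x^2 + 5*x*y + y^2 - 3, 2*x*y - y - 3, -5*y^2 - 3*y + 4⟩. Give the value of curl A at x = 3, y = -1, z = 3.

(7, 0, -15)

(∇×A)₁ = ∂A₃/∂y − ∂A₂/∂z = -10*y - 3
(∇×A)₂ = ∂A₁/∂z − ∂A₃/∂x = 0
(∇×A)₃ = ∂A₂/∂x − ∂A₁/∂y = -5*x
∇×A = (-10*y - 3, 0, -5*x)
At (3, -1, 3): (7, 0, -15).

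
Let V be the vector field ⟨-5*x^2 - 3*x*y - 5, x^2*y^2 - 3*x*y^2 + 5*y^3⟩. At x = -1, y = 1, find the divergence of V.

30

∂V₁/∂x = -10*x - 3*y
∂V₂/∂y = 2*x^2*y - 6*x*y + 15*y^2
∇·V = 2*x^2*y - 6*x*y - 10*x + 15*y^2 - 3*y
At (-1, 1): 30.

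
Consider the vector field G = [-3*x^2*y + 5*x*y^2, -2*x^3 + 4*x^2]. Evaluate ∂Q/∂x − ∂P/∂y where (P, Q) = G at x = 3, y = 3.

-93

∂G₂/∂x = -6*x^2 + 8*x
∂G₁/∂y = -3*x^2 + 10*x*y
Scalar curl = -3*x^2 - 10*x*y + 8*x
At (3, 3): -93.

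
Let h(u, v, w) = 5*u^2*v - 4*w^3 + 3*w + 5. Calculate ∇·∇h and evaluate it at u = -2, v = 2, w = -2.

∂²h/∂u² = 10*v
∂²h/∂v² = 0
∂²h/∂w² = -24*w
∇²h = 10*v - 24*w
At (-2, 2, -2): 68.

68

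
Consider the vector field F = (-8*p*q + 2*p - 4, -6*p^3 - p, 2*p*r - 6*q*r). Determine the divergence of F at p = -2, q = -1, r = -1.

∂F₁/∂p = -8*q + 2
∂F₂/∂q = 0
∂F₃/∂r = 2*p - 6*q
∇·F = 2*p - 14*q + 2
At (-2, -1, -1): 12.

12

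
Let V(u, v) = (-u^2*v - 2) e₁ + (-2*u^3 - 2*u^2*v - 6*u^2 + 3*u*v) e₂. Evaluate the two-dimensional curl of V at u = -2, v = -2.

∂V₂/∂u = -6*u^2 - 4*u*v - 12*u + 3*v
∂V₁/∂v = -u^2
Scalar curl = -5*u^2 - 4*u*v - 12*u + 3*v
At (-2, -2): -18.

-18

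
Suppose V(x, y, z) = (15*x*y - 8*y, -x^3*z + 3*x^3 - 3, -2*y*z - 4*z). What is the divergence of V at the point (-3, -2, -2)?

-30

∂V₁/∂x = 15*y
∂V₂/∂y = 0
∂V₃/∂z = -2*y - 4
∇·V = 13*y - 4
At (-3, -2, -2): -30.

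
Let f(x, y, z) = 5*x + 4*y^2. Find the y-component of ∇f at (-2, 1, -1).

(∇f)_2 = ∂f/∂y = 8*y
At (-2, 1, -1): 8.

8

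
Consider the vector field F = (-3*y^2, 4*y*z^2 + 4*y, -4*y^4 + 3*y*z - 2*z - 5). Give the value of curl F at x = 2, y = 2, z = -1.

(-115, 0, 12)

(∇×F)₁ = ∂F₃/∂y − ∂F₂/∂z = -16*y^3 - 8*y*z + 3*z
(∇×F)₂ = ∂F₁/∂z − ∂F₃/∂x = 0
(∇×F)₃ = ∂F₂/∂x − ∂F₁/∂y = 6*y
∇×F = (-16*y^3 - 8*y*z + 3*z, 0, 6*y)
At (2, 2, -1): (-115, 0, 12).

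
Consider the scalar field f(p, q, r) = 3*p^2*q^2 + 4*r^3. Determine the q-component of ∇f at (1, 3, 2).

18

(∇f)_2 = ∂f/∂q = 6*p^2*q
At (1, 3, 2): 18.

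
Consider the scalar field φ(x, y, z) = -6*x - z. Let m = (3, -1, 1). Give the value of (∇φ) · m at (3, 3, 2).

-19

∂φ/∂x = -6
∂φ/∂y = 0
∂φ/∂z = -1
∇φ at (3, 3, 2) = (-6, 0, -1)
∇φ · m = (-6)(3) + (0)(-1) + (-1)(1) = -19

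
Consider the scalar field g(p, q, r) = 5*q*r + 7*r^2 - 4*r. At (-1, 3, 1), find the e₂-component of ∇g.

5

(∇g)_2 = ∂g/∂q = 5*r
At (-1, 3, 1): 5.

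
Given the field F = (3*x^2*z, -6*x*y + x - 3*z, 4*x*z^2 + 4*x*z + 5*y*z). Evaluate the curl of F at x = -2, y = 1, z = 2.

(∇×F)₁ = ∂F₃/∂y − ∂F₂/∂z = 5*z + 3
(∇×F)₂ = ∂F₁/∂z − ∂F₃/∂x = 3*x^2 - 4*z^2 - 4*z
(∇×F)₃ = ∂F₂/∂x − ∂F₁/∂y = -6*y + 1
∇×F = (5*z + 3, 3*x^2 - 4*z^2 - 4*z, -6*y + 1)
At (-2, 1, 2): (13, -12, -5).

(13, -12, -5)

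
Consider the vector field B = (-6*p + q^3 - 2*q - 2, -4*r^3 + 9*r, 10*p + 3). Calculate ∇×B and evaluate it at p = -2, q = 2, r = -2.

(39, -10, -10)

(∇×B)₁ = ∂B₃/∂q − ∂B₂/∂r = 12*r^2 - 9
(∇×B)₂ = ∂B₁/∂r − ∂B₃/∂p = -10
(∇×B)₃ = ∂B₂/∂p − ∂B₁/∂q = -3*q^2 + 2
∇×B = (12*r^2 - 9, -10, -3*q^2 + 2)
At (-2, 2, -2): (39, -10, -10).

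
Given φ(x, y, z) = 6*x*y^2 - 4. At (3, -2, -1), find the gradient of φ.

∂φ/∂x = 6*y^2
∂φ/∂y = 12*x*y
∂φ/∂z = 0
∇φ = (6*y^2, 12*x*y, 0)
At (3, -2, -1): (24, -72, 0).

(24, -72, 0)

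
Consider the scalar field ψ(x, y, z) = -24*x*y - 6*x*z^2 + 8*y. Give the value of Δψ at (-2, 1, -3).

∂²ψ/∂x² = 0
∂²ψ/∂y² = 0
∂²ψ/∂z² = -12*x
∇²ψ = -12*x
At (-2, 1, -3): 24.

24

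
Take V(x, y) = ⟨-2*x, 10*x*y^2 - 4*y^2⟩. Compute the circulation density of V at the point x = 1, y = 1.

10

∂V₂/∂x = 10*y^2
∂V₁/∂y = 0
Scalar curl = 10*y^2
At (1, 1): 10.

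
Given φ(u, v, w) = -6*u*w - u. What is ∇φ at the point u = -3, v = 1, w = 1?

∂φ/∂u = -6*w - 1
∂φ/∂v = 0
∂φ/∂w = -6*u
∇φ = (-6*w - 1, 0, -6*u)
At (-3, 1, 1): (-7, 0, 18).

(-7, 0, 18)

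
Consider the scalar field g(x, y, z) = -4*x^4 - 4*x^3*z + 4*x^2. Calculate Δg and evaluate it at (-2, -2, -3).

∂²g/∂x² = 8*(-6*x^2 - 3*x*z + 1)
∂²g/∂y² = 0
∂²g/∂z² = 0
∇²g = -48*x^2 - 24*x*z + 8
At (-2, -2, -3): -328.

-328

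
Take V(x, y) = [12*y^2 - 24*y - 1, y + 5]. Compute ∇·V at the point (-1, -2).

1

∂V₁/∂x = 0
∂V₂/∂y = 1
∇·V = 1
At (-1, -2): 1.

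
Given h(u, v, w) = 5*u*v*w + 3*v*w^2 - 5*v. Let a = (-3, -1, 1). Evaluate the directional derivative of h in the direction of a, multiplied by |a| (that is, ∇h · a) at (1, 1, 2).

-30

∂h/∂u = 5*v*w
∂h/∂v = 5*u*w + 3*w^2 - 5
∂h/∂w = 5*u*v + 6*v*w
∇h at (1, 1, 2) = (10, 17, 17)
∇h · a = (10)(-3) + (17)(-1) + (17)(1) = -30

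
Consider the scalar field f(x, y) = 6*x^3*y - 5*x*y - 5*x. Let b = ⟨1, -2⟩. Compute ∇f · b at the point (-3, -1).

∂f/∂x = 18*x^2*y - 5*y - 5
∂f/∂y = 6*x^3 - 5*x
∇f at (-3, -1) = (-162, -147)
∇f · b = (-162)(1) + (-147)(-2) = 132

132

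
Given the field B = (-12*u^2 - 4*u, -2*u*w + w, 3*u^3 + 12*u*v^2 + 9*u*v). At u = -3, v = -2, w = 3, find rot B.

(∇×B)₁ = ∂B₃/∂v − ∂B₂/∂w = 24*u*v + 11*u - 1
(∇×B)₂ = ∂B₁/∂w − ∂B₃/∂u = -9*u^2 - 12*v^2 - 9*v
(∇×B)₃ = ∂B₂/∂u − ∂B₁/∂v = -2*w
∇×B = (24*u*v + 11*u - 1, -9*u^2 - 12*v^2 - 9*v, -2*w)
At (-3, -2, 3): (110, -111, -6).

(110, -111, -6)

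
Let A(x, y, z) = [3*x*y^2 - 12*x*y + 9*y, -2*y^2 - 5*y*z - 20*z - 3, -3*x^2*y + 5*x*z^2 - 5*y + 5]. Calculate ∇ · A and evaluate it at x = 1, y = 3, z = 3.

∂A₁/∂x = 3*y^2 - 12*y
∂A₂/∂y = -4*y - 5*z
∂A₃/∂z = 10*x*z
∇·A = 10*x*z + 3*y^2 - 16*y - 5*z
At (1, 3, 3): -6.

-6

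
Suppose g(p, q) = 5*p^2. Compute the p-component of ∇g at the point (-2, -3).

-20

(∇g)_1 = ∂g/∂p = 10*p
At (-2, -3): -20.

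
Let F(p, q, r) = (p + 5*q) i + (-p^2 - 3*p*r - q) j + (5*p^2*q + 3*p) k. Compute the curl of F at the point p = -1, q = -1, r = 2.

(2, -13, -9)

(∇×F)₁ = ∂F₃/∂q − ∂F₂/∂r = 5*p^2 + 3*p
(∇×F)₂ = ∂F₁/∂r − ∂F₃/∂p = -10*p*q - 3
(∇×F)₃ = ∂F₂/∂p − ∂F₁/∂q = -2*p - 3*r - 5
∇×F = (5*p^2 + 3*p, -10*p*q - 3, -2*p - 3*r - 5)
At (-1, -1, 2): (2, -13, -9).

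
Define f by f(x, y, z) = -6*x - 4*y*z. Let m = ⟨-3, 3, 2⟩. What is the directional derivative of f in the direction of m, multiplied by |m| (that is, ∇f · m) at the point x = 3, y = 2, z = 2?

-22

∂f/∂x = -6
∂f/∂y = -4*z
∂f/∂z = -4*y
∇f at (3, 2, 2) = (-6, -8, -8)
∇f · m = (-6)(-3) + (-8)(3) + (-8)(2) = -22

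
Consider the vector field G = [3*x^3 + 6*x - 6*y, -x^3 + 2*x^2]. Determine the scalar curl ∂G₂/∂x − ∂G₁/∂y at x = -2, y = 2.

-14

∂G₂/∂x = -3*x^2 + 4*x
∂G₁/∂y = -6
Scalar curl = -3*x^2 + 4*x + 6
At (-2, 2): -14.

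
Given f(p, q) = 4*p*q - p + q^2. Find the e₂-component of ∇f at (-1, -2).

(∇f)_2 = ∂f/∂q = 4*p + 2*q
At (-1, -2): -8.

-8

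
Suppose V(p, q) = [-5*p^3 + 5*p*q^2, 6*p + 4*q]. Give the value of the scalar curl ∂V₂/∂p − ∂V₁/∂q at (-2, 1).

26

∂V₂/∂p = 6
∂V₁/∂q = 10*p*q
Scalar curl = -10*p*q + 6
At (-2, 1): 26.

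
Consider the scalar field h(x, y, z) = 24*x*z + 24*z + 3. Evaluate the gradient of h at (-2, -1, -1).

(-24, 0, -24)

∂h/∂x = 24*z
∂h/∂y = 0
∂h/∂z = 24*x + 24
∇h = (24*z, 0, 24*x + 24)
At (-2, -1, -1): (-24, 0, -24).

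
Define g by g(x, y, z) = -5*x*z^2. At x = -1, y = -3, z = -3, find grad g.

∂g/∂x = -5*z^2
∂g/∂y = 0
∂g/∂z = -10*x*z
∇g = (-5*z^2, 0, -10*x*z)
At (-1, -3, -3): (-45, 0, -30).

(-45, 0, -30)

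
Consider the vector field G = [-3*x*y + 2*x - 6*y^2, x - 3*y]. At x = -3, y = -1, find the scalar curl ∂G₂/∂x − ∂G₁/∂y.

∂G₂/∂x = 1
∂G₁/∂y = -3*x - 12*y
Scalar curl = 3*x + 12*y + 1
At (-3, -1): -20.

-20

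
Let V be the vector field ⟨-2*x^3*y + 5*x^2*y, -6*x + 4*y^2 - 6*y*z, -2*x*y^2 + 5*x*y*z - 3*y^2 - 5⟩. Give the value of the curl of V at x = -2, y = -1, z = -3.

(22, -13, -42)

(∇×V)₁ = ∂V₃/∂y − ∂V₂/∂z = -4*x*y + 5*x*z
(∇×V)₂ = ∂V₁/∂z − ∂V₃/∂x = 2*y^2 - 5*y*z
(∇×V)₃ = ∂V₂/∂x − ∂V₁/∂y = 2*x^3 - 5*x^2 - 6
∇×V = (-4*x*y + 5*x*z, 2*y^2 - 5*y*z, 2*x^3 - 5*x^2 - 6)
At (-2, -1, -3): (22, -13, -42).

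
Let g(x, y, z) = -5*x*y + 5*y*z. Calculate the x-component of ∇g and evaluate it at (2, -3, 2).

15

(∇g)_1 = ∂g/∂x = -5*y
At (2, -3, 2): 15.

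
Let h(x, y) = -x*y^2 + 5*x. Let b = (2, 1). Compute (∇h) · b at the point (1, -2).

∂h/∂x = -y^2 + 5
∂h/∂y = -2*x*y
∇h at (1, -2) = (1, 4)
∇h · b = (1)(2) + (4)(1) = 6

6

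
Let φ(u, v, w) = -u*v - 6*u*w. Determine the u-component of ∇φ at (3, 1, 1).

-7

(∇φ)_1 = ∂φ/∂u = -v - 6*w
At (3, 1, 1): -7.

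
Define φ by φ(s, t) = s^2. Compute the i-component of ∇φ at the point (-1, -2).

-2

(∇φ)_1 = ∂φ/∂s = 2*s
At (-1, -2): -2.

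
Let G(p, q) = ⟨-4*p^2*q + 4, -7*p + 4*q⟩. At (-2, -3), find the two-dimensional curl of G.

∂G₂/∂p = -7
∂G₁/∂q = -4*p^2
Scalar curl = 4*p^2 - 7
At (-2, -3): 9.

9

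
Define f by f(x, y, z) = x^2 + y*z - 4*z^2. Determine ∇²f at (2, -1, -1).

-6

∂²f/∂x² = 2
∂²f/∂y² = 0
∂²f/∂z² = -8
∇²f = -6
At (2, -1, -1): -6.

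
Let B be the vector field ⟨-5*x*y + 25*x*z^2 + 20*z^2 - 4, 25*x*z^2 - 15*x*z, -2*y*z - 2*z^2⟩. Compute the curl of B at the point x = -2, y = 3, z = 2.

(166, -120, 60)

(∇×B)₁ = ∂B₃/∂y − ∂B₂/∂z = -50*x*z + 15*x - 2*z
(∇×B)₂ = ∂B₁/∂z − ∂B₃/∂x = 50*x*z + 40*z
(∇×B)₃ = ∂B₂/∂x − ∂B₁/∂y = 5*x + 25*z^2 - 15*z
∇×B = (-50*x*z + 15*x - 2*z, 50*x*z + 40*z, 5*x + 25*z^2 - 15*z)
At (-2, 3, 2): (166, -120, 60).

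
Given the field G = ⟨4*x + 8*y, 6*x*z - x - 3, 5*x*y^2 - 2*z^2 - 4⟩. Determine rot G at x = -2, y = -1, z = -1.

(∇×G)₁ = ∂G₃/∂y − ∂G₂/∂z = 10*x*y - 6*x
(∇×G)₂ = ∂G₁/∂z − ∂G₃/∂x = -5*y^2
(∇×G)₃ = ∂G₂/∂x − ∂G₁/∂y = 6*z - 9
∇×G = (10*x*y - 6*x, -5*y^2, 6*z - 9)
At (-2, -1, -1): (32, -5, -15).

(32, -5, -15)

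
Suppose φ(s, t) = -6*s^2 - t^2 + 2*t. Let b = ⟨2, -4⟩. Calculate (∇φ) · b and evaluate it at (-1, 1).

∂φ/∂s = -12*s
∂φ/∂t = -2*t + 2
∇φ at (-1, 1) = (12, 0)
∇φ · b = (12)(2) + (0)(-4) = 24

24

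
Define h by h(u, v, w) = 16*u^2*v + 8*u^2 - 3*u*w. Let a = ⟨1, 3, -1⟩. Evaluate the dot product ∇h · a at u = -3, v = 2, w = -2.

∂h/∂u = 32*u*v + 16*u - 3*w
∂h/∂v = 16*u^2
∂h/∂w = -3*u
∇h at (-3, 2, -2) = (-234, 144, 9)
∇h · a = (-234)(1) + (144)(3) + (9)(-1) = 189

189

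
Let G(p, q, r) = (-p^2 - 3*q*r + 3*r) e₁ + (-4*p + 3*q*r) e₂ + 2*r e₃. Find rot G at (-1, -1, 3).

(3, 6, 5)

(∇×G)₁ = ∂G₃/∂q − ∂G₂/∂r = -3*q
(∇×G)₂ = ∂G₁/∂r − ∂G₃/∂p = -3*q + 3
(∇×G)₃ = ∂G₂/∂p − ∂G₁/∂q = 3*r - 4
∇×G = (-3*q, -3*q + 3, 3*r - 4)
At (-1, -1, 3): (3, 6, 5).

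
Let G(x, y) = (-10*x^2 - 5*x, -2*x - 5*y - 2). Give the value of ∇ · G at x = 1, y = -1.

∂G₁/∂x = -20*x - 5
∂G₂/∂y = -5
∇·G = -20*x - 10
At (1, -1): -30.

-30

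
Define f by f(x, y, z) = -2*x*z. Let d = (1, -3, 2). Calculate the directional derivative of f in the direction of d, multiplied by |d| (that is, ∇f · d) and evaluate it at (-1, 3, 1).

2

∂f/∂x = -2*z
∂f/∂y = 0
∂f/∂z = -2*x
∇f at (-1, 3, 1) = (-2, 0, 2)
∇f · d = (-2)(1) + (0)(-3) + (2)(2) = 2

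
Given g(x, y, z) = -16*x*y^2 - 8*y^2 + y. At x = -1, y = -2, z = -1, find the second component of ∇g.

-31

(∇g)_2 = ∂g/∂y = -32*x*y - 16*y + 1
At (-1, -2, -1): -31.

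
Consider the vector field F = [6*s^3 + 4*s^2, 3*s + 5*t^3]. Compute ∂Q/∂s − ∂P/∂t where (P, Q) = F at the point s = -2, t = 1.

3

∂F₂/∂s = 3
∂F₁/∂t = 0
Scalar curl = 3
At (-2, 1): 3.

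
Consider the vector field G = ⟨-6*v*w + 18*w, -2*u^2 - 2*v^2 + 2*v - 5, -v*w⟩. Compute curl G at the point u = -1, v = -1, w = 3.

(∇×G)₁ = ∂G₃/∂v − ∂G₂/∂w = -w
(∇×G)₂ = ∂G₁/∂w − ∂G₃/∂u = -6*v + 18
(∇×G)₃ = ∂G₂/∂u − ∂G₁/∂v = -4*u + 6*w
∇×G = (-w, -6*v + 18, -4*u + 6*w)
At (-1, -1, 3): (-3, 24, 22).

(-3, 24, 22)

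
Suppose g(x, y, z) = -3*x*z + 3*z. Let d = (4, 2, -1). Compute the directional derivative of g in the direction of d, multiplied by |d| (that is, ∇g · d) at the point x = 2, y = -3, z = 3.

-33

∂g/∂x = -3*z
∂g/∂y = 0
∂g/∂z = -3*x + 3
∇g at (2, -3, 3) = (-9, 0, -3)
∇g · d = (-9)(4) + (0)(2) + (-3)(-1) = -33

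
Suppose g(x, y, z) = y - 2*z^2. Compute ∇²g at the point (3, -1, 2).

-4

∂²g/∂x² = 0
∂²g/∂y² = 0
∂²g/∂z² = -4
∇²g = -4
At (3, -1, 2): -4.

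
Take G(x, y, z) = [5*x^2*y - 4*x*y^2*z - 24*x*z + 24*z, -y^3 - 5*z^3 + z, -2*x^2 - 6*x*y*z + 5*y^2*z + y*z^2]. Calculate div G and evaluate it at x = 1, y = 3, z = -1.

∂G₁/∂x = 10*x*y - 4*y^2*z - 24*z
∂G₂/∂y = -3*y^2
∂G₃/∂z = -6*x*y + 5*y^2 + 2*y*z
∇·G = 4*x*y - 4*y^2*z + 2*y^2 + 2*y*z - 24*z
At (1, 3, -1): 84.

84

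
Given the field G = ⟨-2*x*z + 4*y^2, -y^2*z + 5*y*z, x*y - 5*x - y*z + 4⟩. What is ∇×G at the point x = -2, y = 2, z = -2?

(-6, 7, -16)

(∇×G)₁ = ∂G₃/∂y − ∂G₂/∂z = x + y^2 - 5*y - z
(∇×G)₂ = ∂G₁/∂z − ∂G₃/∂x = -2*x - y + 5
(∇×G)₃ = ∂G₂/∂x − ∂G₁/∂y = -8*y
∇×G = (x + y^2 - 5*y - z, -2*x - y + 5, -8*y)
At (-2, 2, -2): (-6, 7, -16).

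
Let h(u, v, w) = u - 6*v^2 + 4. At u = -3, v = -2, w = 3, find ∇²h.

-12

∂²h/∂u² = 0
∂²h/∂v² = -12
∂²h/∂w² = 0
∇²h = -12
At (-3, -2, 3): -12.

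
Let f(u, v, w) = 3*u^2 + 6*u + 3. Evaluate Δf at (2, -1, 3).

6

∂²f/∂u² = 6
∂²f/∂v² = 0
∂²f/∂w² = 0
∇²f = 6
At (2, -1, 3): 6.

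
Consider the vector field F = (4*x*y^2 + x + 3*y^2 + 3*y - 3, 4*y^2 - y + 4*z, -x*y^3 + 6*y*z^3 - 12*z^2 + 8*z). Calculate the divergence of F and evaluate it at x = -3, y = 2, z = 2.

136

∂F₁/∂x = 4*y^2 + 1
∂F₂/∂y = 8*y - 1
∂F₃/∂z = 18*y*z^2 - 24*z + 8
∇·F = 4*y^2 + 18*y*z^2 + 8*y - 24*z + 8
At (-3, 2, 2): 136.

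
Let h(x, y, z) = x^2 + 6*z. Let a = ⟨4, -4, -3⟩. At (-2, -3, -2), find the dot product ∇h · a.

-34

∂h/∂x = 2*x
∂h/∂y = 0
∂h/∂z = 6
∇h at (-2, -3, -2) = (-4, 0, 6)
∇h · a = (-4)(4) + (0)(-4) + (6)(-3) = -34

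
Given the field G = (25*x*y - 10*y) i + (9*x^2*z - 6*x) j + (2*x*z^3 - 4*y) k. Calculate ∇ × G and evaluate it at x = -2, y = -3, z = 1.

(∇×G)₁ = ∂G₃/∂y − ∂G₂/∂z = -9*x^2 - 4
(∇×G)₂ = ∂G₁/∂z − ∂G₃/∂x = -2*z^3
(∇×G)₃ = ∂G₂/∂x − ∂G₁/∂y = 18*x*z - 25*x + 4
∇×G = (-9*x^2 - 4, -2*z^3, 18*x*z - 25*x + 4)
At (-2, -3, 1): (-40, -2, 18).

(-40, -2, 18)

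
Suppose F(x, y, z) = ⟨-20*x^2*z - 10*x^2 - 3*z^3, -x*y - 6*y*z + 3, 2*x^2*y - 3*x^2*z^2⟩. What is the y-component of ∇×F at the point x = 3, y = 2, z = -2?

(∇×F)_2 = ∂F₁/∂z − ∂F₃/∂x
= -20*x^2 - 9*z^2 − (4*x*y - 6*x*z^2)
= -20*x^2 - 4*x*y + 6*x*z^2 - 9*z^2
At (3, 2, -2): -168.

-168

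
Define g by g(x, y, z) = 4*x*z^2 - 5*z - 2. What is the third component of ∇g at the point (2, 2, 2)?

27

(∇g)_3 = ∂g/∂z = 8*x*z - 5
At (2, 2, 2): 27.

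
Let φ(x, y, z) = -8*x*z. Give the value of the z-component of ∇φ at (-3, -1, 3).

(∇φ)_3 = ∂φ/∂z = -8*x
At (-3, -1, 3): 24.

24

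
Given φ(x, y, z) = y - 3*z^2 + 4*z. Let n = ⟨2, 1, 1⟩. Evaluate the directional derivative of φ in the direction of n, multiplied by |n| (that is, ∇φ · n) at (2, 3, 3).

-13

∂φ/∂x = 0
∂φ/∂y = 1
∂φ/∂z = -6*z + 4
∇φ at (2, 3, 3) = (0, 1, -14)
∇φ · n = (0)(2) + (1)(1) + (-14)(1) = -13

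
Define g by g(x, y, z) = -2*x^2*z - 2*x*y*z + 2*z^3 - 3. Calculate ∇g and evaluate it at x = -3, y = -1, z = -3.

∂g/∂x = -4*x*z - 2*y*z
∂g/∂y = -2*x*z
∂g/∂z = -2*x^2 - 2*x*y + 6*z^2
∇g = (-4*x*z - 2*y*z, -2*x*z, -2*x^2 - 2*x*y + 6*z^2)
At (-3, -1, -3): (-42, -18, 30).

(-42, -18, 30)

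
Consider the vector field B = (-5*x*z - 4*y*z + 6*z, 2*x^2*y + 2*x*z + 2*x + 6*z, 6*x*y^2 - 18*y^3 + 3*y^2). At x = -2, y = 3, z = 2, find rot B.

(∇×B)₁ = ∂B₃/∂y − ∂B₂/∂z = 12*x*y - 2*x - 54*y^2 + 6*y - 6
(∇×B)₂ = ∂B₁/∂z − ∂B₃/∂x = -5*x - 6*y^2 - 4*y + 6
(∇×B)₃ = ∂B₂/∂x − ∂B₁/∂y = 4*x*y + 6*z + 2
∇×B = (12*x*y - 2*x - 54*y^2 + 6*y - 6, -5*x - 6*y^2 - 4*y + 6, 4*x*y + 6*z + 2)
At (-2, 3, 2): (-542, -50, -10).

(-542, -50, -10)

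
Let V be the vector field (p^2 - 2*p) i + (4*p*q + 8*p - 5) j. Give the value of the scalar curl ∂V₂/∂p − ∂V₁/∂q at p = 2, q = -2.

0

∂V₂/∂p = 4*q + 8
∂V₁/∂q = 0
Scalar curl = 4*q + 8
At (2, -2): 0.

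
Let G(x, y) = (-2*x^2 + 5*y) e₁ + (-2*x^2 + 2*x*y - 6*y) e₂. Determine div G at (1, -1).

∂G₁/∂x = -4*x
∂G₂/∂y = 2*x - 6
∇·G = -2*x - 6
At (1, -1): -8.

-8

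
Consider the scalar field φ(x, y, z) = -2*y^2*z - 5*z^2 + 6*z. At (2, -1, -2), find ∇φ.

∂φ/∂x = 0
∂φ/∂y = -4*y*z
∂φ/∂z = -2*y^2 - 10*z + 6
∇φ = (0, -4*y*z, -2*y^2 - 10*z + 6)
At (2, -1, -2): (0, -8, 24).

(0, -8, 24)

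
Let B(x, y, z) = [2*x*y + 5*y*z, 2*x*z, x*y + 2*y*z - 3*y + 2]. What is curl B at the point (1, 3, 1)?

(∇×B)₁ = ∂B₃/∂y − ∂B₂/∂z = -x + 2*z - 3
(∇×B)₂ = ∂B₁/∂z − ∂B₃/∂x = 4*y
(∇×B)₃ = ∂B₂/∂x − ∂B₁/∂y = -2*x - 3*z
∇×B = (-x + 2*z - 3, 4*y, -2*x - 3*z)
At (1, 3, 1): (-2, 12, -5).

(-2, 12, -5)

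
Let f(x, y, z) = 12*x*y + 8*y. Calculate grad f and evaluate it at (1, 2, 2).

∂f/∂x = 12*y
∂f/∂y = 12*x + 8
∂f/∂z = 0
∇f = (12*y, 12*x + 8, 0)
At (1, 2, 2): (24, 20, 0).

(24, 20, 0)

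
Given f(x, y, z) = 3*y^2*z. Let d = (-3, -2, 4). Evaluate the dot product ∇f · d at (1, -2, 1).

72

∂f/∂x = 0
∂f/∂y = 6*y*z
∂f/∂z = 3*y^2
∇f at (1, -2, 1) = (0, -12, 12)
∇f · d = (0)(-3) + (-12)(-2) + (12)(4) = 72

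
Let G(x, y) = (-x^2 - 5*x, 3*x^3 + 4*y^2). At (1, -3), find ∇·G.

-31

∂G₁/∂x = -2*x - 5
∂G₂/∂y = 8*y
∇·G = -2*x + 8*y - 5
At (1, -3): -31.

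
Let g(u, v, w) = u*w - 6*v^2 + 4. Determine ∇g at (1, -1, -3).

∂g/∂u = w
∂g/∂v = -12*v
∂g/∂w = u
∇g = (w, -12*v, u)
At (1, -1, -3): (-3, 12, 1).

(-3, 12, 1)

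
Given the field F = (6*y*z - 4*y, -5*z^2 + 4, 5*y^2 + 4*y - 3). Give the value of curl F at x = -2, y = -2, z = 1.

(∇×F)₁ = ∂F₃/∂y − ∂F₂/∂z = 10*y + 10*z + 4
(∇×F)₂ = ∂F₁/∂z − ∂F₃/∂x = 6*y
(∇×F)₃ = ∂F₂/∂x − ∂F₁/∂y = -6*z + 4
∇×F = (10*y + 10*z + 4, 6*y, -6*z + 4)
At (-2, -2, 1): (-6, -12, -2).

(-6, -12, -2)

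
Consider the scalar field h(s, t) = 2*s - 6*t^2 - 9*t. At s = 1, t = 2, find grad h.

∂h/∂s = 2
∂h/∂t = -12*t - 9
∇h = (2, -12*t - 9)
At (1, 2): (2, -33).

(2, -33)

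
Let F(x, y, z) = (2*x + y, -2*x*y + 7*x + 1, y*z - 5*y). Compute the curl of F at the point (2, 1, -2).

(-7, 0, 4)

(∇×F)₁ = ∂F₃/∂y − ∂F₂/∂z = z - 5
(∇×F)₂ = ∂F₁/∂z − ∂F₃/∂x = 0
(∇×F)₃ = ∂F₂/∂x − ∂F₁/∂y = -2*y + 6
∇×F = (z - 5, 0, -2*y + 6)
At (2, 1, -2): (-7, 0, 4).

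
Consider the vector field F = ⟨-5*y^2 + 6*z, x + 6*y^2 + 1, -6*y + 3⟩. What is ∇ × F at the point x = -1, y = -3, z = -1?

(∇×F)₁ = ∂F₃/∂y − ∂F₂/∂z = -6
(∇×F)₂ = ∂F₁/∂z − ∂F₃/∂x = 6
(∇×F)₃ = ∂F₂/∂x − ∂F₁/∂y = 10*y + 1
∇×F = (-6, 6, 10*y + 1)
At (-1, -3, -1): (-6, 6, -29).

(-6, 6, -29)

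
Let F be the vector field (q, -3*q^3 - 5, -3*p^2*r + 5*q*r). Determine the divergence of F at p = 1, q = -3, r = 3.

∂F₁/∂p = 0
∂F₂/∂q = -9*q^2
∂F₃/∂r = -3*p^2 + 5*q
∇·F = -3*p^2 - 9*q^2 + 5*q
At (1, -3, 3): -99.

-99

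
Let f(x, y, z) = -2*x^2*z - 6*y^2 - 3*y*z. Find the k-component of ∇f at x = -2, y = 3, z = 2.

-17

(∇f)_3 = ∂f/∂z = -2*x^2 - 3*y
At (-2, 3, 2): -17.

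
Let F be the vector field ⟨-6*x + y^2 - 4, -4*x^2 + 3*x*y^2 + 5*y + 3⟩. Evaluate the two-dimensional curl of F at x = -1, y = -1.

∂F₂/∂x = -8*x + 3*y^2
∂F₁/∂y = 2*y
Scalar curl = -8*x + 3*y^2 - 2*y
At (-1, -1): 13.

13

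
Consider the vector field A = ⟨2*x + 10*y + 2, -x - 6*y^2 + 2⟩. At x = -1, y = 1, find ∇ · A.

-10

∂A₁/∂x = 2
∂A₂/∂y = -12*y
∇·A = -12*y + 2
At (-1, 1): -10.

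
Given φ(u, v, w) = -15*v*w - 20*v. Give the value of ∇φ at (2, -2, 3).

∂φ/∂u = 0
∂φ/∂v = -15*w - 20
∂φ/∂w = -15*v
∇φ = (0, -15*w - 20, -15*v)
At (2, -2, 3): (0, -65, 30).

(0, -65, 30)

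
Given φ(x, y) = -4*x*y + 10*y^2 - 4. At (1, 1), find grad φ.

(-4, 16)

∂φ/∂x = -4*y
∂φ/∂y = -4*x + 20*y
∇φ = (-4*y, -4*x + 20*y)
At (1, 1): (-4, 16).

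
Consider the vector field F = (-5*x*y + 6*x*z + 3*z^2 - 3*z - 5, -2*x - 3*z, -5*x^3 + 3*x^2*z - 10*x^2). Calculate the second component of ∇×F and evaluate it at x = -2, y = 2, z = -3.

(∇×F)_2 = ∂F₁/∂z − ∂F₃/∂x
= 6*x + 6*z - 3 − (-15*x^2 + 6*x*z - 20*x)
= 15*x^2 - 6*x*z + 26*x + 6*z - 3
At (-2, 2, -3): -49.

-49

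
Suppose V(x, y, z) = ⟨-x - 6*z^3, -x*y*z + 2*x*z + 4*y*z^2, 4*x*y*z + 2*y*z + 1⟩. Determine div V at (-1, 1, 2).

15

∂V₁/∂x = -1
∂V₂/∂y = -x*z + 4*z^2
∂V₃/∂z = 4*x*y + 2*y
∇·V = 4*x*y - x*z + 2*y + 4*z^2 - 1
At (-1, 1, 2): 15.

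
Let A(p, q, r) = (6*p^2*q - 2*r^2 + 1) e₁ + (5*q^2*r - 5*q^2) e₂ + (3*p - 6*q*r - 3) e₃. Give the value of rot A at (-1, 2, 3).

(∇×A)₁ = ∂A₃/∂q − ∂A₂/∂r = -5*q^2 - 6*r
(∇×A)₂ = ∂A₁/∂r − ∂A₃/∂p = -4*r - 3
(∇×A)₃ = ∂A₂/∂p − ∂A₁/∂q = -6*p^2
∇×A = (-5*q^2 - 6*r, -4*r - 3, -6*p^2)
At (-1, 2, 3): (-38, -15, -6).

(-38, -15, -6)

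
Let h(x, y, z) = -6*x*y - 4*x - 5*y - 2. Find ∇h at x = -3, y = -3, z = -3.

(14, 13, 0)

∂h/∂x = -6*y - 4
∂h/∂y = -6*x - 5
∂h/∂z = 0
∇h = (-6*y - 4, -6*x - 5, 0)
At (-3, -3, -3): (14, 13, 0).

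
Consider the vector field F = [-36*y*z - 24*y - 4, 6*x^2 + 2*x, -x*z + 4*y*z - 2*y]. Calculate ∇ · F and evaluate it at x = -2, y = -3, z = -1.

-10

∂F₁/∂x = 0
∂F₂/∂y = 0
∂F₃/∂z = -x + 4*y
∇·F = -x + 4*y
At (-2, -3, -1): -10.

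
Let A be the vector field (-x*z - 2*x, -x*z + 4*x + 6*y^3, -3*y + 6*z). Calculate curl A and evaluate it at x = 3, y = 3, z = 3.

(∇×A)₁ = ∂A₃/∂y − ∂A₂/∂z = x - 3
(∇×A)₂ = ∂A₁/∂z − ∂A₃/∂x = -x
(∇×A)₃ = ∂A₂/∂x − ∂A₁/∂y = -z + 4
∇×A = (x - 3, -x, -z + 4)
At (3, 3, 3): (0, -3, 1).

(0, -3, 1)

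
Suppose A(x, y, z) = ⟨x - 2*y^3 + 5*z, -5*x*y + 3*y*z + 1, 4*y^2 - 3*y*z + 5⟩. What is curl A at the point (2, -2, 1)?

(∇×A)₁ = ∂A₃/∂y − ∂A₂/∂z = 5*y - 3*z
(∇×A)₂ = ∂A₁/∂z − ∂A₃/∂x = 5
(∇×A)₃ = ∂A₂/∂x − ∂A₁/∂y = 6*y^2 - 5*y
∇×A = (5*y - 3*z, 5, 6*y^2 - 5*y)
At (2, -2, 1): (-13, 5, 34).

(-13, 5, 34)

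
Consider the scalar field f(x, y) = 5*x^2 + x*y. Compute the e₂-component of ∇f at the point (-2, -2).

-2

(∇f)_2 = ∂f/∂y = x
At (-2, -2): -2.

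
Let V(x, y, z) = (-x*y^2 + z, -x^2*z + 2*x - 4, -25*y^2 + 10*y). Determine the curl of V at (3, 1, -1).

(∇×V)₁ = ∂V₃/∂y − ∂V₂/∂z = x^2 - 50*y + 10
(∇×V)₂ = ∂V₁/∂z − ∂V₃/∂x = 1
(∇×V)₃ = ∂V₂/∂x − ∂V₁/∂y = 2*x*y - 2*x*z + 2
∇×V = (x^2 - 50*y + 10, 1, 2*x*y - 2*x*z + 2)
At (3, 1, -1): (-31, 1, 14).

(-31, 1, 14)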